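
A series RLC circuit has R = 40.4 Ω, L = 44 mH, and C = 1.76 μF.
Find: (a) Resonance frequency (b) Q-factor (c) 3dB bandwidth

Step 1 — Resonance condition Im(Z)=0 gives ω₀ = 1/√(LC).
Step 2 — ω₀ = 1/√(0.044·1.76e-06) = 3593 rad/s.
Step 3 — f₀ = ω₀/(2π) = 571.9 Hz.
Step 4 — Series Q: Q = ω₀L/R = 3593·0.044/40.4 = 3.914.
Step 5 — 3dB bandwidth: Δω = ω₀/Q = 918.2 rad/s; BW = Δω/(2π) = 146.1 Hz.

(a) f₀ = 571.9 Hz  (b) Q = 3.914  (c) BW = 146.1 Hz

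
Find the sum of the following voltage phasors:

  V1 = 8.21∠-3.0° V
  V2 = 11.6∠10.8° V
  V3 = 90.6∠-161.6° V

Step 1 — Convert each phasor to rectangular form:
  V1 = 8.21·(cos(-3.0°) + j·sin(-3.0°)) = 8.199 - j0.4297 V
  V2 = 11.6·(cos(10.8°) + j·sin(10.8°)) = 11.39 + j2.174 V
  V3 = 90.6·(cos(-161.6°) + j·sin(-161.6°)) = -85.97 - j28.6 V
Step 2 — Sum components: V_total = -66.37 - j26.85 V.
Step 3 — Convert to polar: |V_total| = 71.6 V, ∠V_total = -158.0°.

V_total = 71.6∠-158.0° V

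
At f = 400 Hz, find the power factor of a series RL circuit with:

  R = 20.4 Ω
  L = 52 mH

Step 1 — Angular frequency: ω = 2π·f = 2π·400 = 2513 rad/s.
Step 2 — Component impedances:
  R: Z = R = 20.4 Ω
  L: Z = jωL = j·2513·0.052 = 0 + j130.7 Ω
Step 3 — Series combination: Z_total = R + L = 20.4 + j130.7 Ω = 132.3∠81.1° Ω.
Step 4 — Power factor: PF = cos(φ) = Re(Z)/|Z| = 20.4/132.3 = 0.1542.
Step 5 — Type: Im(Z) = 130.7 ⇒ lagging (phase φ = 81.1°).

PF = 0.1542 (lagging, φ = 81.1°)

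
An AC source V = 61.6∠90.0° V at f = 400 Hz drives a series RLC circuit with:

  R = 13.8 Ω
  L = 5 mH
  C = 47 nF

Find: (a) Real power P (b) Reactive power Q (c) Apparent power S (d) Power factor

Step 1 — Angular frequency: ω = 2π·f = 2π·400 = 2513 rad/s.
Step 2 — Component impedances:
  R: Z = R = 13.8 Ω
  L: Z = jωL = j·2513·0.005 = 0 + j12.57 Ω
  C: Z = 1/(jωC) = -j/(ω·C) = 0 - j8466 Ω
Step 3 — Series combination: Z_total = R + L + C = 13.8 - j8453 Ω = 8453∠-89.9° Ω.
Step 4 — Source phasor: V = 61.6∠90.0° V = 0 + j61.6 V.
Step 5 — Current: I = V / Z = -0.007287 + j1.19e-05 A = 0.007287∠179.9° A.
Step 6 — Complex power: S = V·I* = 0.0007328 - j0.4489 VA.
Step 7 — Real power: P = Re(S) = 0.0007328 W.
Step 8 — Reactive power: Q = Im(S) = -0.4489 VAR.
Step 9 — Apparent power: |S| = 0.4489 VA.
Step 10 — Power factor: PF = P/|S| = 0.001633 (leading).

(a) P = 0.0007328 W  (b) Q = -0.4489 VAR  (c) S = 0.4489 VA  (d) PF = 0.001633 (leading)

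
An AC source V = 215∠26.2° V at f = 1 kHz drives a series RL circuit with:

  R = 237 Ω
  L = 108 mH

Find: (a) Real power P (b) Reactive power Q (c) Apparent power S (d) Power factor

Step 1 — Angular frequency: ω = 2π·f = 2π·1000 = 6283 rad/s.
Step 2 — Component impedances:
  R: Z = R = 237 Ω
  L: Z = jωL = j·6283·0.108 = 0 + j678.6 Ω
Step 3 — Series combination: Z_total = R + L = 237 + j678.6 Ω = 718.8∠70.7° Ω.
Step 4 — Source phasor: V = 215∠26.2° V = 192.9 + j94.92 V.
Step 5 — Current: I = V / Z = 0.2132 - j0.2098 A = 0.2991∠-44.5° A.
Step 6 — Complex power: S = V·I* = 21.2 + j60.71 VA.
Step 7 — Real power: P = Re(S) = 21.2 W.
Step 8 — Reactive power: Q = Im(S) = 60.71 VAR.
Step 9 — Apparent power: |S| = 64.31 VA.
Step 10 — Power factor: PF = P/|S| = 0.3297 (lagging).

(a) P = 21.2 W  (b) Q = 60.71 VAR  (c) S = 64.31 VA  (d) PF = 0.3297 (lagging)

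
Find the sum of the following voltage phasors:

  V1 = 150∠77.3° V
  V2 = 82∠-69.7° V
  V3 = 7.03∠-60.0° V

Step 1 — Convert each phasor to rectangular form:
  V1 = 150·(cos(77.3°) + j·sin(77.3°)) = 32.98 + j146.3 V
  V2 = 82·(cos(-69.7°) + j·sin(-69.7°)) = 28.45 - j76.91 V
  V3 = 7.03·(cos(-60.0°) + j·sin(-60.0°)) = 3.515 - j6.088 V
Step 2 — Sum components: V_total = 64.94 + j63.34 V.
Step 3 — Convert to polar: |V_total| = 90.71 V, ∠V_total = 44.3°.

V_total = 90.71∠44.3° V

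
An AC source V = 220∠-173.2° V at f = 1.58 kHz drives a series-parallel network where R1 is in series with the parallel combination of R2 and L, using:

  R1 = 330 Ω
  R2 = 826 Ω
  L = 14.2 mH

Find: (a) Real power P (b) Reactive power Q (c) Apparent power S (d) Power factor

Step 1 — Angular frequency: ω = 2π·f = 2π·1580 = 9927 rad/s.
Step 2 — Component impedances:
  R1: Z = R = 330 Ω
  R2: Z = R = 826 Ω
  L: Z = jωL = j·9927·0.0142 = 0 + j141 Ω
Step 3 — Parallel branch: R2 || L = 1/(1/R2 + 1/L) = 23.38 + j137 Ω.
Step 4 — Series with R1: Z_total = R1 + (R2 || L) = 353.4 + j137 Ω = 379∠21.2° Ω.
Step 5 — Source phasor: V = 220∠-173.2° V = -218.5 - j26.05 V.
Step 6 — Current: I = V / Z = -0.5623 + j0.1442 A = 0.5805∠165.6° A.
Step 7 — Complex power: S = V·I* = 119.1 + j46.16 VA.
Step 8 — Real power: P = Re(S) = 119.1 W.
Step 9 — Reactive power: Q = Im(S) = 46.16 VAR.
Step 10 — Apparent power: |S| = 127.7 VA.
Step 11 — Power factor: PF = P/|S| = 0.9324 (lagging).

(a) P = 119.1 W  (b) Q = 46.16 VAR  (c) S = 127.7 VA  (d) PF = 0.9324 (lagging)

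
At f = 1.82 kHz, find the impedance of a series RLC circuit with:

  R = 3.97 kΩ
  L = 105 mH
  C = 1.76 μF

Step 1 — Angular frequency: ω = 2π·f = 2π·1820 = 1.144e+04 rad/s.
Step 2 — Component impedances:
  R: Z = R = 3970 Ω
  L: Z = jωL = j·1.144e+04·0.105 = 0 + j1201 Ω
  C: Z = 1/(jωC) = -j/(ω·C) = 0 - j49.69 Ω
Step 3 — Series combination: Z_total = R + L + C = 3970 + j1151 Ω = 4133∠16.2° Ω.

Z = 3970 + j1151 Ω = 4133∠16.2° Ω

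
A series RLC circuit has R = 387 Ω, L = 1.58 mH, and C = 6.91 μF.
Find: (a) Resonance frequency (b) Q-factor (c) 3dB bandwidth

Step 1 — Resonance condition Im(Z)=0 gives ω₀ = 1/√(LC).
Step 2 — ω₀ = 1/√(0.00158·6.91e-06) = 9570 rad/s.
Step 3 — f₀ = ω₀/(2π) = 1523 Hz.
Step 4 — Series Q: Q = ω₀L/R = 9570·0.00158/387 = 0.03907.
Step 5 — 3dB bandwidth: Δω = ω₀/Q = 2.449e+05 rad/s; BW = Δω/(2π) = 3.898e+04 Hz.

(a) f₀ = 1523 Hz  (b) Q = 0.03907  (c) BW = 3.898e+04 Hz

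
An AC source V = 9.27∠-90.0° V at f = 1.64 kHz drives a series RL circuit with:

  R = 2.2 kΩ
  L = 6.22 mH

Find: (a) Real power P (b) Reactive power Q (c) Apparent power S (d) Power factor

Step 1 — Angular frequency: ω = 2π·f = 2π·1640 = 1.03e+04 rad/s.
Step 2 — Component impedances:
  R: Z = R = 2200 Ω
  L: Z = jωL = j·1.03e+04·0.00622 = 0 + j64.09 Ω
Step 3 — Series combination: Z_total = R + L = 2200 + j64.09 Ω = 2201∠1.7° Ω.
Step 4 — Source phasor: V = 9.27∠-90.0° V = 0 - j9.27 V.
Step 5 — Current: I = V / Z = -0.0001227 - j0.00421 A = 0.004212∠-91.7° A.
Step 6 — Complex power: S = V·I* = 0.03903 + j0.001137 VA.
Step 7 — Real power: P = Re(S) = 0.03903 W.
Step 8 — Reactive power: Q = Im(S) = 0.001137 VAR.
Step 9 — Apparent power: |S| = 0.03904 VA.
Step 10 — Power factor: PF = P/|S| = 0.9996 (lagging).

(a) P = 0.03903 W  (b) Q = 0.001137 VAR  (c) S = 0.03904 VA  (d) PF = 0.9996 (lagging)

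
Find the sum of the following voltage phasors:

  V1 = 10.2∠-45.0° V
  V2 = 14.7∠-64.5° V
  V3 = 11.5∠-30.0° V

Step 1 — Convert each phasor to rectangular form:
  V1 = 10.2·(cos(-45.0°) + j·sin(-45.0°)) = 7.212 - j7.212 V
  V2 = 14.7·(cos(-64.5°) + j·sin(-64.5°)) = 6.329 - j13.27 V
  V3 = 11.5·(cos(-30.0°) + j·sin(-30.0°)) = 9.959 - j5.75 V
Step 2 — Sum components: V_total = 23.5 - j26.23 V.
Step 3 — Convert to polar: |V_total| = 35.22 V, ∠V_total = -48.1°.

V_total = 35.22∠-48.1° V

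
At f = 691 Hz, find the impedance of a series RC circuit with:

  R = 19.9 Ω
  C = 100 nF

Step 1 — Angular frequency: ω = 2π·f = 2π·691 = 4342 rad/s.
Step 2 — Component impedances:
  R: Z = R = 19.9 Ω
  C: Z = 1/(jωC) = -j/(ω·C) = 0 - j2303 Ω
Step 3 — Series combination: Z_total = R + C = 19.9 - j2303 Ω = 2303∠-89.5° Ω.

Z = 19.9 - j2303 Ω = 2303∠-89.5° Ω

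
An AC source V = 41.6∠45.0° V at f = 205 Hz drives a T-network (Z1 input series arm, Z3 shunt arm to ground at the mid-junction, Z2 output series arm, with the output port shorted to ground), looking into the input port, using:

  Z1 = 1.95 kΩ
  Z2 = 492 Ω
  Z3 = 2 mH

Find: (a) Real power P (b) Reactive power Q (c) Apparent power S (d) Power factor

Step 1 — Angular frequency: ω = 2π·f = 2π·205 = 1288 rad/s.
Step 2 — Component impedances:
  Z1: Z = R = 1950 Ω
  Z2: Z = R = 492 Ω
  Z3: Z = jωL = j·1288·0.002 = 0 + j2.576 Ω
Step 3 — With the output port shorted to ground, the output series arm Z2 runs from the junction to ground; the shunt arm Z3 also runs from the junction to ground. They appear in parallel: Z3 || Z2 = 0.01349 + j2.576 Ω.
Step 4 — Series with input arm Z1: Z_in = Z1 + (Z3 || Z2) = 1950 + j2.576 Ω = 1950∠0.1° Ω.
Step 5 — Source phasor: V = 41.6∠45.0° V = 29.42 + j29.42 V.
Step 6 — Current: I = V / Z = 0.0151 + j0.01506 A = 0.02133∠44.9° A.
Step 7 — Complex power: S = V·I* = 0.8875 + j0.001172 VA.
Step 8 — Real power: P = Re(S) = 0.8875 W.
Step 9 — Reactive power: Q = Im(S) = 0.001172 VAR.
Step 10 — Apparent power: |S| = 0.8875 VA.
Step 11 — Power factor: PF = P/|S| = 1 (lagging).

(a) P = 0.8875 W  (b) Q = 0.001172 VAR  (c) S = 0.8875 VA  (d) PF = 1 (lagging)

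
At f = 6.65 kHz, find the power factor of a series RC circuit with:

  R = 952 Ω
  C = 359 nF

Step 1 — Angular frequency: ω = 2π·f = 2π·6650 = 4.178e+04 rad/s.
Step 2 — Component impedances:
  R: Z = R = 952 Ω
  C: Z = 1/(jωC) = -j/(ω·C) = 0 - j66.67 Ω
Step 3 — Series combination: Z_total = R + C = 952 - j66.67 Ω = 954.3∠-4.0° Ω.
Step 4 — Power factor: PF = cos(φ) = Re(Z)/|Z| = 952/954.3 = 0.9976.
Step 5 — Type: Im(Z) = -66.67 ⇒ leading (phase φ = -4.0°).

PF = 0.9976 (leading, φ = -4.0°)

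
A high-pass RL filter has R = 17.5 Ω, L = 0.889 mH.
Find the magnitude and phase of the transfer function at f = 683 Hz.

Step 1 — Angular frequency: ω = 2π·683 = 4291 rad/s.
Step 2 — Transfer function: H(jω) = jωL/(R + jωL).
Step 3 — Numerator jωL = j·3.815; denominator R + jωL = 17.5 + j3.815.
Step 4 — H = 0.04537 + j0.2081.
Step 5 — Magnitude: |H| = 0.213 (-13.4 dB); phase: φ = 77.7°.

|H| = 0.213 (-13.4 dB), φ = 77.7°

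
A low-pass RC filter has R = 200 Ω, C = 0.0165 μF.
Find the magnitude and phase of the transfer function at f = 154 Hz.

Step 1 — Angular frequency: ω = 2π·154 = 967.6 rad/s.
Step 2 — Transfer function: H(jω) = 1/(1 + jωRC).
Step 3 — Denominator: 1 + jωRC = 1 + j·967.6·200·1.65e-08 = 1 + j0.003193.
Step 4 — H = 1 - j0.003193.
Step 5 — Magnitude: |H| = 1 (-0.0 dB); phase: φ = -0.2°.

|H| = 1 (-0.0 dB), φ = -0.2°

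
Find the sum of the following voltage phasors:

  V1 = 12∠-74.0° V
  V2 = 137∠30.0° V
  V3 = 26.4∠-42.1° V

Step 1 — Convert each phasor to rectangular form:
  V1 = 12·(cos(-74.0°) + j·sin(-74.0°)) = 3.308 - j11.54 V
  V2 = 137·(cos(30.0°) + j·sin(30.0°)) = 118.6 + j68.5 V
  V3 = 26.4·(cos(-42.1°) + j·sin(-42.1°)) = 19.59 - j17.7 V
Step 2 — Sum components: V_total = 141.5 + j39.27 V.
Step 3 — Convert to polar: |V_total| = 146.9 V, ∠V_total = 15.5°.

V_total = 146.9∠15.5° V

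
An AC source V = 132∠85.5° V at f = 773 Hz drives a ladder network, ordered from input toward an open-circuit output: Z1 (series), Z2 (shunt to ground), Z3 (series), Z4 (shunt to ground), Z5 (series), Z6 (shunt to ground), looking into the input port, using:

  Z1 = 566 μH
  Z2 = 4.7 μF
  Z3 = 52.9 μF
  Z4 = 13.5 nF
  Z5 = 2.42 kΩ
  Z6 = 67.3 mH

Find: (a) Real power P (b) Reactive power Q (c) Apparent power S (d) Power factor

Step 1 — Angular frequency: ω = 2π·f = 2π·773 = 4857 rad/s.
Step 2 — Component impedances:
  Z1: Z = jωL = j·4857·0.000566 = 0 + j2.749 Ω
  Z2: Z = 1/(jωC) = -j/(ω·C) = 0 - j43.81 Ω
  Z3: Z = 1/(jωC) = -j/(ω·C) = 0 - j3.892 Ω
  Z4: Z = 1/(jωC) = -j/(ω·C) = 0 - j1.525e+04 Ω
  Z5: Z = R = 2420 Ω
  Z6: Z = jωL = j·4857·0.0673 = 0 + j326.9 Ω
Step 3 — Ladder network (open output): work backward from the far end, alternating series and parallel combinations. Z_in = 0.7777 - j41.02 Ω = 41.03∠-88.9° Ω.
Step 4 — Source phasor: V = 132∠85.5° V = 10.36 + j131.6 V.
Step 5 — Current: I = V / Z = -3.202 + j0.3132 A = 3.217∠174.4° A.
Step 6 — Complex power: S = V·I* = 8.049 - j424.6 VA.
Step 7 — Real power: P = Re(S) = 8.049 W.
Step 8 — Reactive power: Q = Im(S) = -424.6 VAR.
Step 9 — Apparent power: |S| = 424.7 VA.
Step 10 — Power factor: PF = P/|S| = 0.01895 (leading).

(a) P = 8.049 W  (b) Q = -424.6 VAR  (c) S = 424.7 VA  (d) PF = 0.01895 (leading)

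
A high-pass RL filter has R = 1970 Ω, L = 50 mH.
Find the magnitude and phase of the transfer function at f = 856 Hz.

Step 1 — Angular frequency: ω = 2π·856 = 5378 rad/s.
Step 2 — Transfer function: H(jω) = jωL/(R + jωL).
Step 3 — Numerator jωL = j·268.9; denominator R + jωL = 1970 + j268.9.
Step 4 — H = 0.01829 + j0.134.
Step 5 — Magnitude: |H| = 0.1353 (-17.4 dB); phase: φ = 82.2°.

|H| = 0.1353 (-17.4 dB), φ = 82.2°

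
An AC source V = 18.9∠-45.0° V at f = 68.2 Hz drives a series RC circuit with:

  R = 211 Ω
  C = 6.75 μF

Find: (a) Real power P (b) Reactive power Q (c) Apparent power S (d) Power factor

Step 1 — Angular frequency: ω = 2π·f = 2π·68.2 = 428.5 rad/s.
Step 2 — Component impedances:
  R: Z = R = 211 Ω
  C: Z = 1/(jωC) = -j/(ω·C) = 0 - j345.7 Ω
Step 3 — Series combination: Z_total = R + C = 211 - j345.7 Ω = 405∠-58.6° Ω.
Step 4 — Source phasor: V = 18.9∠-45.0° V = 13.36 - j13.36 V.
Step 5 — Current: I = V / Z = 0.04535 + j0.01098 A = 0.04666∠13.6° A.
Step 6 — Complex power: S = V·I* = 0.4594 - j0.7528 VA.
Step 7 — Real power: P = Re(S) = 0.4594 W.
Step 8 — Reactive power: Q = Im(S) = -0.7528 VAR.
Step 9 — Apparent power: |S| = 0.8819 VA.
Step 10 — Power factor: PF = P/|S| = 0.521 (leading).

(a) P = 0.4594 W  (b) Q = -0.7528 VAR  (c) S = 0.8819 VA  (d) PF = 0.521 (leading)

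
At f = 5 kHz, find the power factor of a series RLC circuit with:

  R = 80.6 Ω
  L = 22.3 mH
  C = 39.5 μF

Step 1 — Angular frequency: ω = 2π·f = 2π·5000 = 3.142e+04 rad/s.
Step 2 — Component impedances:
  R: Z = R = 80.6 Ω
  L: Z = jωL = j·3.142e+04·0.0223 = 0 + j700.6 Ω
  C: Z = 1/(jωC) = -j/(ω·C) = 0 - j0.8058 Ω
Step 3 — Series combination: Z_total = R + L + C = 80.6 + j699.8 Ω = 704.4∠83.4° Ω.
Step 4 — Power factor: PF = cos(φ) = Re(Z)/|Z| = 80.6/704.4 = 0.1144.
Step 5 — Type: Im(Z) = 699.8 ⇒ lagging (phase φ = 83.4°).

PF = 0.1144 (lagging, φ = 83.4°)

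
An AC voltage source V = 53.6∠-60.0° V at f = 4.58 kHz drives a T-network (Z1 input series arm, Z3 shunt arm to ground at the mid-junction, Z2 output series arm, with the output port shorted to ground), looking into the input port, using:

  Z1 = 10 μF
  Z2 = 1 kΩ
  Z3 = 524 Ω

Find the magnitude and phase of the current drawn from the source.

Step 1 — Angular frequency: ω = 2π·f = 2π·4580 = 2.878e+04 rad/s.
Step 2 — Component impedances:
  Z1: Z = 1/(jωC) = -j/(ω·C) = 0 - j3.475 Ω
  Z2: Z = R = 1000 Ω
  Z3: Z = R = 524 Ω
Step 3 — With the output port shorted to ground, the output series arm Z2 runs from the junction to ground; the shunt arm Z3 also runs from the junction to ground. They appear in parallel: Z3 || Z2 = 343.8 Ω.
Step 4 — Series with input arm Z1: Z_in = Z1 + (Z3 || Z2) = 343.8 - j3.475 Ω = 343.8∠-0.6° Ω.
Step 5 — Source phasor: V = 53.6∠-60.0° V = 26.8 - j46.42 V.
Step 6 — Ohm's law: I = V / Z_total = (26.8 - j46.42) / (343.8 - j3.475) = 0.0793 - j0.1342 A.
Step 7 — Convert to polar: |I| = 0.1559 A, ∠I = -59.4°.

I = 0.1559∠-59.4° A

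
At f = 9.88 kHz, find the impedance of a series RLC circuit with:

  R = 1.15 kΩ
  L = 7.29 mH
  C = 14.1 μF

Step 1 — Angular frequency: ω = 2π·f = 2π·9880 = 6.208e+04 rad/s.
Step 2 — Component impedances:
  R: Z = R = 1150 Ω
  L: Z = jωL = j·6.208e+04·0.00729 = 0 + j452.5 Ω
  C: Z = 1/(jωC) = -j/(ω·C) = 0 - j1.142 Ω
Step 3 — Series combination: Z_total = R + L + C = 1150 + j451.4 Ω = 1235∠21.4° Ω.

Z = 1150 + j451.4 Ω = 1235∠21.4° Ω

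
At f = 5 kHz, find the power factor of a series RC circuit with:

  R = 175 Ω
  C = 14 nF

Step 1 — Angular frequency: ω = 2π·f = 2π·5000 = 3.142e+04 rad/s.
Step 2 — Component impedances:
  R: Z = R = 175 Ω
  C: Z = 1/(jωC) = -j/(ω·C) = 0 - j2274 Ω
Step 3 — Series combination: Z_total = R + C = 175 - j2274 Ω = 2280∠-85.6° Ω.
Step 4 — Power factor: PF = cos(φ) = Re(Z)/|Z| = 175/2280.4 = 0.07674.
Step 5 — Type: Im(Z) = -2274 ⇒ leading (phase φ = -85.6°).

PF = 0.07674 (leading, φ = -85.6°)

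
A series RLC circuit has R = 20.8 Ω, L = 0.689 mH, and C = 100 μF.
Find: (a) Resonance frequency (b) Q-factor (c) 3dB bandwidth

Step 1 — Resonance: ω₀ = 1/√(LC) = 1/√(0.000689·0.0001) = 3810 rad/s.
Step 2 — f₀ = ω₀/(2π) = 606.3 Hz.
Step 3 — Series Q: Q = ω₀L/R = 3810·0.000689/20.8 = 0.1262.
Step 4 — Bandwidth: Δω = ω₀/Q = 3.019e+04 rad/s; BW = Δω/(2π) = 4805 Hz.

(a) f₀ = 606.3 Hz  (b) Q = 0.1262  (c) BW = 4805 Hz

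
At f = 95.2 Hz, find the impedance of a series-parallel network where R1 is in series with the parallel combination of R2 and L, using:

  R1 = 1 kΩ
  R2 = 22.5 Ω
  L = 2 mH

Step 1 — Angular frequency: ω = 2π·f = 2π·95.2 = 598.2 rad/s.
Step 2 — Component impedances:
  R1: Z = R = 1000 Ω
  R2: Z = R = 22.5 Ω
  L: Z = jωL = j·598.2·0.002 = 0 + j1.196 Ω
Step 3 — Parallel branch: R2 || L = 1/(1/R2 + 1/L) = 0.06343 + j1.193 Ω.
Step 4 — Series with R1: Z_total = R1 + (R2 || L) = 1000 + j1.193 Ω = 1000∠0.1° Ω.

Z = 1000 + j1.193 Ω = 1000∠0.1° Ω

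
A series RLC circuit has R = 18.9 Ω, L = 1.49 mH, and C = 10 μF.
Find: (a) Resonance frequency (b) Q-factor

Step 1 — Resonance condition Im(Z)=0 gives ω₀ = 1/√(LC).
Step 2 — ω₀ = 1/√(0.00149·1e-05) = 8192 rad/s.
Step 3 — f₀ = ω₀/(2π) = 1304 Hz.
Step 4 — Series Q: Q = ω₀L/R = 8192·0.00149/18.9 = 0.6458.

(a) f₀ = 1304 Hz  (b) Q = 0.6458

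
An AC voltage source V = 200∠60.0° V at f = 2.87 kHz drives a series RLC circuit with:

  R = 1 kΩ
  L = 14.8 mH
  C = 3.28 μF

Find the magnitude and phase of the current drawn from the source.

Step 1 — Angular frequency: ω = 2π·f = 2π·2870 = 1.803e+04 rad/s.
Step 2 — Component impedances:
  R: Z = R = 1000 Ω
  L: Z = jωL = j·1.803e+04·0.0148 = 0 + j266.9 Ω
  C: Z = 1/(jωC) = -j/(ω·C) = 0 - j16.91 Ω
Step 3 — Series combination: Z_total = R + L + C = 1000 + j250 Ω = 1031∠14.0° Ω.
Step 4 — Source phasor: V = 200∠60.0° V = 100 + j173.2 V.
Step 5 — Ohm's law: I = V / Z_total = (100 + j173.2) / (1000 + j250) = 0.1349 + j0.1395 A.
Step 6 — Convert to polar: |I| = 0.194 A, ∠I = 46.0°.

I = 0.194∠46.0° A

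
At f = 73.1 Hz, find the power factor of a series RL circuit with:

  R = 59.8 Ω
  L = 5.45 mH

Step 1 — Angular frequency: ω = 2π·f = 2π·73.1 = 459.3 rad/s.
Step 2 — Component impedances:
  R: Z = R = 59.8 Ω
  L: Z = jωL = j·459.3·0.00545 = 0 + j2.503 Ω
Step 3 — Series combination: Z_total = R + L = 59.8 + j2.503 Ω = 59.85∠2.4° Ω.
Step 4 — Power factor: PF = cos(φ) = Re(Z)/|Z| = 59.8/59.852 = 0.9991.
Step 5 — Type: Im(Z) = 2.503 ⇒ lagging (phase φ = 2.4°).

PF = 0.9991 (lagging, φ = 2.4°)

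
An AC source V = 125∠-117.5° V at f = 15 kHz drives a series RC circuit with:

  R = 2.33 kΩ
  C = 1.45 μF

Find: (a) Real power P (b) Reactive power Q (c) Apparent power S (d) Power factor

Step 1 — Angular frequency: ω = 2π·f = 2π·1.5e+04 = 9.425e+04 rad/s.
Step 2 — Component impedances:
  R: Z = R = 2330 Ω
  C: Z = 1/(jωC) = -j/(ω·C) = 0 - j7.317 Ω
Step 3 — Series combination: Z_total = R + C = 2330 - j7.317 Ω = 2330∠-0.2° Ω.
Step 4 — Source phasor: V = 125∠-117.5° V = -57.72 - j110.9 V.
Step 5 — Current: I = V / Z = -0.02462 - j0.04766 A = 0.05365∠-117.3° A.
Step 6 — Complex power: S = V·I* = 6.706 - j0.02106 VA.
Step 7 — Real power: P = Re(S) = 6.706 W.
Step 8 — Reactive power: Q = Im(S) = -0.02106 VAR.
Step 9 — Apparent power: |S| = 6.706 VA.
Step 10 — Power factor: PF = P/|S| = 1 (leading).

(a) P = 6.706 W  (b) Q = -0.02106 VAR  (c) S = 6.706 VA  (d) PF = 1 (leading)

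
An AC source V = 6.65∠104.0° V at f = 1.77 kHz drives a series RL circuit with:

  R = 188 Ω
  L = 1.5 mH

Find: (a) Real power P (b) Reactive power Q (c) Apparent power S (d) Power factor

Step 1 — Angular frequency: ω = 2π·f = 2π·1770 = 1.112e+04 rad/s.
Step 2 — Component impedances:
  R: Z = R = 188 Ω
  L: Z = jωL = j·1.112e+04·0.0015 = 0 + j16.68 Ω
Step 3 — Series combination: Z_total = R + L = 188 + j16.68 Ω = 188.7∠5.1° Ω.
Step 4 — Source phasor: V = 6.65∠104.0° V = -1.609 + j6.452 V.
Step 5 — Current: I = V / Z = -0.005469 + j0.03481 A = 0.03523∠98.9° A.
Step 6 — Complex power: S = V·I* = 0.2334 + j0.02071 VA.
Step 7 — Real power: P = Re(S) = 0.2334 W.
Step 8 — Reactive power: Q = Im(S) = 0.02071 VAR.
Step 9 — Apparent power: |S| = 0.2343 VA.
Step 10 — Power factor: PF = P/|S| = 0.9961 (lagging).

(a) P = 0.2334 W  (b) Q = 0.02071 VAR  (c) S = 0.2343 VA  (d) PF = 0.9961 (lagging)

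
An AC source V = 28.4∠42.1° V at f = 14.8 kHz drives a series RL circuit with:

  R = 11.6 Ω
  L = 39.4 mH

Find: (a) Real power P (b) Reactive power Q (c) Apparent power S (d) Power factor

Step 1 — Angular frequency: ω = 2π·f = 2π·1.48e+04 = 9.299e+04 rad/s.
Step 2 — Component impedances:
  R: Z = R = 11.6 Ω
  L: Z = jωL = j·9.299e+04·0.0394 = 0 + j3664 Ω
Step 3 — Series combination: Z_total = R + L = 11.6 + j3664 Ω = 3664∠89.8° Ω.
Step 4 — Source phasor: V = 28.4∠42.1° V = 21.07 + j19.04 V.
Step 5 — Current: I = V / Z = 0.005215 - j0.005735 A = 0.007751∠-47.7° A.
Step 6 — Complex power: S = V·I* = 0.000697 + j0.2201 VA.
Step 7 — Real power: P = Re(S) = 0.000697 W.
Step 8 — Reactive power: Q = Im(S) = 0.2201 VAR.
Step 9 — Apparent power: |S| = 0.2201 VA.
Step 10 — Power factor: PF = P/|S| = 0.003166 (lagging).

(a) P = 0.000697 W  (b) Q = 0.2201 VAR  (c) S = 0.2201 VA  (d) PF = 0.003166 (lagging)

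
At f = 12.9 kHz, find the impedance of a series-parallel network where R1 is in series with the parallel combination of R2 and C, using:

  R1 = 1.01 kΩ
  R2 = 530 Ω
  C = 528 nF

Step 1 — Angular frequency: ω = 2π·f = 2π·1.29e+04 = 8.105e+04 rad/s.
Step 2 — Component impedances:
  R1: Z = R = 1010 Ω
  R2: Z = R = 530 Ω
  C: Z = 1/(jωC) = -j/(ω·C) = 0 - j23.37 Ω
Step 3 — Parallel branch: R2 || C = 1/(1/R2 + 1/C) = 1.028 - j23.32 Ω.
Step 4 — Series with R1: Z_total = R1 + (R2 || C) = 1011 - j23.32 Ω = 1011∠-1.3° Ω.

Z = 1011 - j23.32 Ω = 1011∠-1.3° Ω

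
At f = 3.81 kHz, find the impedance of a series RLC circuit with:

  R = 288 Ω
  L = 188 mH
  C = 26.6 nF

Step 1 — Angular frequency: ω = 2π·f = 2π·3810 = 2.394e+04 rad/s.
Step 2 — Component impedances:
  R: Z = R = 288 Ω
  L: Z = jωL = j·2.394e+04·0.188 = 0 + j4501 Ω
  C: Z = 1/(jωC) = -j/(ω·C) = 0 - j1570 Ω
Step 3 — Series combination: Z_total = R + L + C = 288 + j2930 Ω = 2944∠84.4° Ω.

Z = 288 + j2930 Ω = 2944∠84.4° Ω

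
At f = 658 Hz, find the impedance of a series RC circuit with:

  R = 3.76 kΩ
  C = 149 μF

Step 1 — Angular frequency: ω = 2π·f = 2π·658 = 4134 rad/s.
Step 2 — Component impedances:
  R: Z = R = 3760 Ω
  C: Z = 1/(jωC) = -j/(ω·C) = 0 - j1.623 Ω
Step 3 — Series combination: Z_total = R + C = 3760 - j1.623 Ω = 3760∠-0.0° Ω.

Z = 3760 - j1.623 Ω = 3760∠-0.0° Ω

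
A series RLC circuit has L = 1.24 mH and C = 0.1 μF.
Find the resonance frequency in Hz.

Step 1 — Resonance condition Im(Z)=0 gives ω₀ = 1/√(LC).
Step 2 — ω₀ = 1/√(0.00124·1e-07) = 8.98e+04 rad/s.
Step 3 — f₀ = ω₀/(2π) = 1.429e+04 Hz.

f₀ = 1.429e+04 Hz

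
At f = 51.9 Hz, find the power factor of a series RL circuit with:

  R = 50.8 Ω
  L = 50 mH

Step 1 — Angular frequency: ω = 2π·f = 2π·51.9 = 326.1 rad/s.
Step 2 — Component impedances:
  R: Z = R = 50.8 Ω
  L: Z = jωL = j·326.1·0.05 = 0 + j16.3 Ω
Step 3 — Series combination: Z_total = R + L = 50.8 + j16.3 Ω = 53.35∠17.8° Ω.
Step 4 — Power factor: PF = cos(φ) = Re(Z)/|Z| = 50.8/53.35 = 0.9522.
Step 5 — Type: Im(Z) = 16.3 ⇒ lagging (phase φ = 17.8°).

PF = 0.9522 (lagging, φ = 17.8°)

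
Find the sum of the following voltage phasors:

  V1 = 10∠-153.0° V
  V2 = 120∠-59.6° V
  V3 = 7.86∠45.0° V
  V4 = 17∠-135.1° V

Step 1 — Convert each phasor to rectangular form:
  V1 = 10·(cos(-153.0°) + j·sin(-153.0°)) = -8.91 - j4.54 V
  V2 = 120·(cos(-59.6°) + j·sin(-59.6°)) = 60.72 - j103.5 V
  V3 = 7.86·(cos(45.0°) + j·sin(45.0°)) = 5.558 + j5.558 V
  V4 = 17·(cos(-135.1°) + j·sin(-135.1°)) = -12.04 - j12 V
Step 2 — Sum components: V_total = 45.33 - j114.5 V.
Step 3 — Convert to polar: |V_total| = 123.1 V, ∠V_total = -68.4°.

V_total = 123.1∠-68.4° V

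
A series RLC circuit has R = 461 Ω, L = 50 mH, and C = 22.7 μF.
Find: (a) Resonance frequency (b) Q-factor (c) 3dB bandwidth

Step 1 — Resonance: ω₀ = 1/√(LC) = 1/√(0.05·2.27e-05) = 938.6 rad/s.
Step 2 — f₀ = ω₀/(2π) = 149.4 Hz.
Step 3 — Series Q: Q = ω₀L/R = 938.6·0.05/461 = 0.1018.
Step 4 — Bandwidth: Δω = ω₀/Q = 9220 rad/s; BW = Δω/(2π) = 1467 Hz.

(a) f₀ = 149.4 Hz  (b) Q = 0.1018  (c) BW = 1467 Hz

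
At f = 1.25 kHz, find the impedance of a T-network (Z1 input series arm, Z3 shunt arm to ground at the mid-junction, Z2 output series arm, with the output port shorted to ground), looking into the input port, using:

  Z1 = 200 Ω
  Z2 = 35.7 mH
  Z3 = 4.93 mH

Step 1 — Angular frequency: ω = 2π·f = 2π·1250 = 7854 rad/s.
Step 2 — Component impedances:
  Z1: Z = R = 200 Ω
  Z2: Z = jωL = j·7854·0.0357 = 0 + j280.4 Ω
  Z3: Z = jωL = j·7854·0.00493 = 0 + j38.72 Ω
Step 3 — With the output port shorted to ground, the output series arm Z2 runs from the junction to ground; the shunt arm Z3 also runs from the junction to ground. They appear in parallel: Z3 || Z2 = 0 + j34.02 Ω.
Step 4 — Series with input arm Z1: Z_in = Z1 + (Z3 || Z2) = 200 + j34.02 Ω = 202.9∠9.7° Ω.

Z = 200 + j34.02 Ω = 202.9∠9.7° Ω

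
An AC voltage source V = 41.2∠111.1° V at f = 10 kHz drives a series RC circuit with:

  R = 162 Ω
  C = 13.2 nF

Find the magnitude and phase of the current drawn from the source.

Step 1 — Angular frequency: ω = 2π·f = 2π·1e+04 = 6.283e+04 rad/s.
Step 2 — Component impedances:
  R: Z = R = 162 Ω
  C: Z = 1/(jωC) = -j/(ω·C) = 0 - j1206 Ω
Step 3 — Series combination: Z_total = R + C = 162 - j1206 Ω = 1217∠-82.3° Ω.
Step 4 — Source phasor: V = 41.2∠111.1° V = -14.83 + j38.44 V.
Step 5 — Ohm's law: I = V / Z_total = (-14.83 + j38.44) / (162 - j1206) = -0.03294 - j0.007876 A.
Step 6 — Convert to polar: |I| = 0.03387 A, ∠I = -166.6°.

I = 0.03387∠-166.6° A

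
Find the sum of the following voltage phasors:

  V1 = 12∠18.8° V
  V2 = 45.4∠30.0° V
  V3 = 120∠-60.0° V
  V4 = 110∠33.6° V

Step 1 — Convert each phasor to rectangular form:
  V1 = 12·(cos(18.8°) + j·sin(18.8°)) = 11.36 + j3.867 V
  V2 = 45.4·(cos(30.0°) + j·sin(30.0°)) = 39.32 + j22.7 V
  V3 = 120·(cos(-60.0°) + j·sin(-60.0°)) = 60 - j103.9 V
  V4 = 110·(cos(33.6°) + j·sin(33.6°)) = 91.62 + j60.87 V
Step 2 — Sum components: V_total = 202.3 - j16.48 V.
Step 3 — Convert to polar: |V_total| = 203 V, ∠V_total = -4.7°.

V_total = 203∠-4.7° V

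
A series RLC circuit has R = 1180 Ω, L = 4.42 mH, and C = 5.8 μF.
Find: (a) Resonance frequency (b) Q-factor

Step 1 — Resonance condition Im(Z)=0 gives ω₀ = 1/√(LC).
Step 2 — ω₀ = 1/√(0.00442·5.8e-06) = 6246 rad/s.
Step 3 — f₀ = ω₀/(2π) = 994 Hz.
Step 4 — Series Q: Q = ω₀L/R = 6246·0.00442/1180 = 0.02339.

(a) f₀ = 994 Hz  (b) Q = 0.02339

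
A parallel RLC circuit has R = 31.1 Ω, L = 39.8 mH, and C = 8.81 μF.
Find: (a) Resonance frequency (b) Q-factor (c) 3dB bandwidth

Step 1 — Resonance: ω₀ = 1/√(LC) = 1/√(0.0398·8.81e-06) = 1689 rad/s.
Step 2 — f₀ = ω₀/(2π) = 268.8 Hz.
Step 3 — Parallel Q: Q = R/(ω₀L) = 31.1/(1689·0.0398) = 0.4627.
Step 4 — Bandwidth: Δω = ω₀/Q = 3650 rad/s; BW = Δω/(2π) = 580.9 Hz.

(a) f₀ = 268.8 Hz  (b) Q = 0.4627  (c) BW = 580.9 Hz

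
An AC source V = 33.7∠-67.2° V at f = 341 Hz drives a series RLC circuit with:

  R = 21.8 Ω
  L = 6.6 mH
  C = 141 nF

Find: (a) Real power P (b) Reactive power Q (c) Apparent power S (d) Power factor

Step 1 — Angular frequency: ω = 2π·f = 2π·341 = 2143 rad/s.
Step 2 — Component impedances:
  R: Z = R = 21.8 Ω
  L: Z = jωL = j·2143·0.0066 = 0 + j14.14 Ω
  C: Z = 1/(jωC) = -j/(ω·C) = 0 - j3310 Ω
Step 3 — Series combination: Z_total = R + L + C = 21.8 - j3296 Ω = 3296∠-89.6° Ω.
Step 4 — Source phasor: V = 33.7∠-67.2° V = 13.06 - j31.07 V.
Step 5 — Current: I = V / Z = 0.009451 + j0.0039 A = 0.01022∠22.4° A.
Step 6 — Complex power: S = V·I* = 0.002279 - j0.3446 VA.
Step 7 — Real power: P = Re(S) = 0.002279 W.
Step 8 — Reactive power: Q = Im(S) = -0.3446 VAR.
Step 9 — Apparent power: |S| = 0.3446 VA.
Step 10 — Power factor: PF = P/|S| = 0.006614 (leading).

(a) P = 0.002279 W  (b) Q = -0.3446 VAR  (c) S = 0.3446 VA  (d) PF = 0.006614 (leading)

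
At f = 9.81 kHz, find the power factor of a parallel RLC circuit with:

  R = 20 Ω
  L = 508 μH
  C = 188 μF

Step 1 — Angular frequency: ω = 2π·f = 2π·9810 = 6.164e+04 rad/s.
Step 2 — Component impedances:
  R: Z = R = 20 Ω
  L: Z = jωL = j·6.164e+04·0.000508 = 0 + j31.31 Ω
  C: Z = 1/(jωC) = -j/(ω·C) = 0 - j0.0863 Ω
Step 3 — Parallel combination: 1/Z_total = 1/R + 1/L + 1/C; Z_total = 0.0003744 - j0.08653 Ω = 0.08653∠-89.8° Ω.
Step 4 — Power factor: PF = cos(φ) = Re(Z)/|Z| = 0.0003744/0.08653 = 0.004327.
Step 5 — Type: Im(Z) = -0.08653 ⇒ leading (phase φ = -89.8°).

PF = 0.004327 (leading, φ = -89.8°)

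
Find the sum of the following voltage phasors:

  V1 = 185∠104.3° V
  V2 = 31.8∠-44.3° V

Step 1 — Convert each phasor to rectangular form:
  V1 = 185·(cos(104.3°) + j·sin(104.3°)) = -45.69 + j179.3 V
  V2 = 31.8·(cos(-44.3°) + j·sin(-44.3°)) = 22.76 - j22.21 V
Step 2 — Sum components: V_total = -22.94 + j157.1 V.
Step 3 — Convert to polar: |V_total| = 158.7 V, ∠V_total = 98.3°.

V_total = 158.7∠98.3° V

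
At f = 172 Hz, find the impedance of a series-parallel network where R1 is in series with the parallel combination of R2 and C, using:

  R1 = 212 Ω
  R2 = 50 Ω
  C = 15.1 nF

Step 1 — Angular frequency: ω = 2π·f = 2π·172 = 1081 rad/s.
Step 2 — Component impedances:
  R1: Z = R = 212 Ω
  R2: Z = R = 50 Ω
  C: Z = 1/(jωC) = -j/(ω·C) = 0 - j6.128e+04 Ω
Step 3 — Parallel branch: R2 || C = 1/(1/R2 + 1/C) = 50 - j0.0408 Ω.
Step 4 — Series with R1: Z_total = R1 + (R2 || C) = 262 - j0.0408 Ω = 262∠-0.0° Ω.

Z = 262 - j0.0408 Ω = 262∠-0.0° Ω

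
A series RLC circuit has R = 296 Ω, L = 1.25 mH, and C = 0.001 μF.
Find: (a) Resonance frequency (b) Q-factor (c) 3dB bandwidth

Step 1 — Resonance: ω₀ = 1/√(LC) = 1/√(0.00125·1e-09) = 8.944e+05 rad/s.
Step 2 — f₀ = ω₀/(2π) = 1.424e+05 Hz.
Step 3 — Series Q: Q = ω₀L/R = 8.944e+05·0.00125/296 = 3.777.
Step 4 — Bandwidth: Δω = ω₀/Q = 2.368e+05 rad/s; BW = Δω/(2π) = 3.769e+04 Hz.

(a) f₀ = 1.424e+05 Hz  (b) Q = 3.777  (c) BW = 3.769e+04 Hz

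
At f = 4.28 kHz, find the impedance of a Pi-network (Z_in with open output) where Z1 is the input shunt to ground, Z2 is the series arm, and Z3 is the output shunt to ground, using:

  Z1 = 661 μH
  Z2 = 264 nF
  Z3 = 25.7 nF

Step 1 — Angular frequency: ω = 2π·f = 2π·4280 = 2.689e+04 rad/s.
Step 2 — Component impedances:
  Z1: Z = jωL = j·2.689e+04·0.000661 = 0 + j17.78 Ω
  Z2: Z = 1/(jωC) = -j/(ω·C) = 0 - j140.9 Ω
  Z3: Z = 1/(jωC) = -j/(ω·C) = 0 - j1447 Ω
Step 3 — With open output, the series arm Z2 and the output shunt Z3 appear in series to ground: Z2 + Z3 = 0 - j1588 Ω.
Step 4 — Parallel with input shunt Z1: Z_in = Z1 || (Z2 + Z3) = 0 + j17.98 Ω = 17.98∠90.0° Ω.

Z = 0 + j17.98 Ω = 17.98∠90.0° Ω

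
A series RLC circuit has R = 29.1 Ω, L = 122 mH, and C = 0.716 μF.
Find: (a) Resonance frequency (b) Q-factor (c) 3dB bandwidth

Step 1 — Resonance: ω₀ = 1/√(LC) = 1/√(0.122·7.16e-07) = 3383 rad/s.
Step 2 — f₀ = ω₀/(2π) = 538.5 Hz.
Step 3 — Series Q: Q = ω₀L/R = 3383·0.122/29.1 = 14.19.
Step 4 — Bandwidth: Δω = ω₀/Q = 238.5 rad/s; BW = Δω/(2π) = 37.96 Hz.

(a) f₀ = 538.5 Hz  (b) Q = 14.19  (c) BW = 37.96 Hz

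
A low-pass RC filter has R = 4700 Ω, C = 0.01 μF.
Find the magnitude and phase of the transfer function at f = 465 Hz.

Step 1 — Angular frequency: ω = 2π·465 = 2922 rad/s.
Step 2 — Transfer function: H(jω) = 1/(1 + jωRC).
Step 3 — Denominator: 1 + jωRC = 1 + j·2922·4700·1e-08 = 1 + j0.1373.
Step 4 — H = 0.9815 - j0.1348.
Step 5 — Magnitude: |H| = 0.9907 (-0.1 dB); phase: φ = -7.8°.

|H| = 0.9907 (-0.1 dB), φ = -7.8°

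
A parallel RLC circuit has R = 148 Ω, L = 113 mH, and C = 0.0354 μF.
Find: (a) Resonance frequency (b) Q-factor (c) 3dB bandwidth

Step 1 — Resonance: ω₀ = 1/√(LC) = 1/√(0.113·3.54e-08) = 1.581e+04 rad/s.
Step 2 — f₀ = ω₀/(2π) = 2516 Hz.
Step 3 — Parallel Q: Q = R/(ω₀L) = 148/(1.581e+04·0.113) = 0.08284.
Step 4 — Bandwidth: Δω = ω₀/Q = 1.909e+05 rad/s; BW = Δω/(2π) = 3.038e+04 Hz.

(a) f₀ = 2516 Hz  (b) Q = 0.08284  (c) BW = 3.038e+04 Hz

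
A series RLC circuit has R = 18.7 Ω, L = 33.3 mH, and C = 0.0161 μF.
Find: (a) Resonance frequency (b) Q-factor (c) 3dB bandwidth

Step 1 — Resonance: ω₀ = 1/√(LC) = 1/√(0.0333·1.61e-08) = 4.319e+04 rad/s.
Step 2 — f₀ = ω₀/(2π) = 6874 Hz.
Step 3 — Series Q: Q = ω₀L/R = 4.319e+04·0.0333/18.7 = 76.91.
Step 4 — Bandwidth: Δω = ω₀/Q = 561.6 rad/s; BW = Δω/(2π) = 89.38 Hz.

(a) f₀ = 6874 Hz  (b) Q = 76.91  (c) BW = 89.38 Hz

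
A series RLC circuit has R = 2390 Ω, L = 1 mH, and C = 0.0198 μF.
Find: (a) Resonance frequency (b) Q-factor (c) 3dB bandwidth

Step 1 — Resonance condition Im(Z)=0 gives ω₀ = 1/√(LC).
Step 2 — ω₀ = 1/√(0.001·1.98e-08) = 2.247e+05 rad/s.
Step 3 — f₀ = ω₀/(2π) = 3.577e+04 Hz.
Step 4 — Series Q: Q = ω₀L/R = 2.247e+05·0.001/2390 = 0.09403.
Step 5 — 3dB bandwidth: Δω = ω₀/Q = 2.39e+06 rad/s; BW = Δω/(2π) = 3.804e+05 Hz.

(a) f₀ = 3.577e+04 Hz  (b) Q = 0.09403  (c) BW = 3.804e+05 Hz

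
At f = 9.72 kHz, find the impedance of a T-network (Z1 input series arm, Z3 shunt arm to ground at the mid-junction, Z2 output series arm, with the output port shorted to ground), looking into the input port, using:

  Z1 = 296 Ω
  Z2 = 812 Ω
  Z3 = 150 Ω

Step 1 — Angular frequency: ω = 2π·f = 2π·9720 = 6.107e+04 rad/s.
Step 2 — Component impedances:
  Z1: Z = R = 296 Ω
  Z2: Z = R = 812 Ω
  Z3: Z = R = 150 Ω
Step 3 — With the output port shorted to ground, the output series arm Z2 runs from the junction to ground; the shunt arm Z3 also runs from the junction to ground. They appear in parallel: Z3 || Z2 = 126.6 Ω.
Step 4 — Series with input arm Z1: Z_in = Z1 + (Z3 || Z2) = 422.6 Ω = 422.6∠0.0° Ω.

Z = 422.6 Ω = 422.6∠0.0° Ω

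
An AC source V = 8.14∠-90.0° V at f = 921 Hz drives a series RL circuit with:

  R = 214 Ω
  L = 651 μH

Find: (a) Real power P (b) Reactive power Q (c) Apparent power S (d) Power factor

Step 1 — Angular frequency: ω = 2π·f = 2π·921 = 5787 rad/s.
Step 2 — Component impedances:
  R: Z = R = 214 Ω
  L: Z = jωL = j·5787·0.000651 = 0 + j3.767 Ω
Step 3 — Series combination: Z_total = R + L = 214 + j3.767 Ω = 214∠1.0° Ω.
Step 4 — Source phasor: V = 8.14∠-90.0° V = 0 - j8.14 V.
Step 5 — Current: I = V / Z = -0.0006694 - j0.03803 A = 0.03803∠-91.0° A.
Step 6 — Complex power: S = V·I* = 0.3095 + j0.005449 VA.
Step 7 — Real power: P = Re(S) = 0.3095 W.
Step 8 — Reactive power: Q = Im(S) = 0.005449 VAR.
Step 9 — Apparent power: |S| = 0.3096 VA.
Step 10 — Power factor: PF = P/|S| = 0.9998 (lagging).

(a) P = 0.3095 W  (b) Q = 0.005449 VAR  (c) S = 0.3096 VA  (d) PF = 0.9998 (lagging)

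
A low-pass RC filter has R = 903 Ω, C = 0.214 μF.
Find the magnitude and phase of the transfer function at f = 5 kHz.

Step 1 — Angular frequency: ω = 2π·5000 = 3.142e+04 rad/s.
Step 2 — Transfer function: H(jω) = 1/(1 + jωRC).
Step 3 — Denominator: 1 + jωRC = 1 + j·3.142e+04·903·2.14e-07 = 1 + j6.071.
Step 4 — H = 0.02642 - j0.1604.
Step 5 — Magnitude: |H| = 0.1625 (-15.8 dB); phase: φ = -80.6°.

|H| = 0.1625 (-15.8 dB), φ = -80.6°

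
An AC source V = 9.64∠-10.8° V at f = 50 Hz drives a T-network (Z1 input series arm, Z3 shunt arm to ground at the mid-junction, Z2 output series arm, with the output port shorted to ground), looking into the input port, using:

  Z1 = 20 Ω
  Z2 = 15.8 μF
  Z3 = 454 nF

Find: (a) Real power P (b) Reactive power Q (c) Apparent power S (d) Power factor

Step 1 — Angular frequency: ω = 2π·f = 2π·50 = 314.2 rad/s.
Step 2 — Component impedances:
  Z1: Z = R = 20 Ω
  Z2: Z = 1/(jωC) = -j/(ω·C) = 0 - j201.5 Ω
  Z3: Z = 1/(jωC) = -j/(ω·C) = 0 - j7011 Ω
Step 3 — With the output port shorted to ground, the output series arm Z2 runs from the junction to ground; the shunt arm Z3 also runs from the junction to ground. They appear in parallel: Z3 || Z2 = 0 - j195.8 Ω.
Step 4 — Series with input arm Z1: Z_in = Z1 + (Z3 || Z2) = 20 - j195.8 Ω = 196.9∠-84.2° Ω.
Step 5 — Source phasor: V = 9.64∠-10.8° V = 9.469 - j1.806 V.
Step 6 — Current: I = V / Z = 0.01402 + j0.04692 A = 0.04897∠73.4° A.
Step 7 — Complex power: S = V·I* = 0.04796 - j0.4696 VA.
Step 8 — Real power: P = Re(S) = 0.04796 W.
Step 9 — Reactive power: Q = Im(S) = -0.4696 VAR.
Step 10 — Apparent power: |S| = 0.4721 VA.
Step 11 — Power factor: PF = P/|S| = 0.1016 (leading).

(a) P = 0.04796 W  (b) Q = -0.4696 VAR  (c) S = 0.4721 VA  (d) PF = 0.1016 (leading)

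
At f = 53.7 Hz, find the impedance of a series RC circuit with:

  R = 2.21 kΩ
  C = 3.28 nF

Step 1 — Angular frequency: ω = 2π·f = 2π·53.7 = 337.4 rad/s.
Step 2 — Component impedances:
  R: Z = R = 2210 Ω
  C: Z = 1/(jωC) = -j/(ω·C) = 0 - j9.036e+05 Ω
Step 3 — Series combination: Z_total = R + C = 2210 - j9.036e+05 Ω = 9.036e+05∠-89.9° Ω.

Z = 2210 - j9.036e+05 Ω = 9.036e+05∠-89.9° Ω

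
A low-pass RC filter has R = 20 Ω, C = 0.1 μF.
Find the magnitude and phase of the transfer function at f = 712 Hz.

Step 1 — Angular frequency: ω = 2π·712 = 4474 rad/s.
Step 2 — Transfer function: H(jω) = 1/(1 + jωRC).
Step 3 — Denominator: 1 + jωRC = 1 + j·4474·20·1e-07 = 1 + j0.008947.
Step 4 — H = 0.9999 - j0.008947.
Step 5 — Magnitude: |H| = 1 (-0.0 dB); phase: φ = -0.5°.

|H| = 1 (-0.0 dB), φ = -0.5°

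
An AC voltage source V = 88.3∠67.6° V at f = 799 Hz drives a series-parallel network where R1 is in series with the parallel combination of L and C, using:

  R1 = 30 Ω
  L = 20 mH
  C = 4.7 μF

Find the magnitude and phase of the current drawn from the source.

Step 1 — Angular frequency: ω = 2π·f = 2π·799 = 5020 rad/s.
Step 2 — Component impedances:
  R1: Z = R = 30 Ω
  L: Z = jωL = j·5020·0.02 = 0 + j100.4 Ω
  C: Z = 1/(jωC) = -j/(ω·C) = 0 - j42.38 Ω
Step 3 — Parallel branch: L || C = 1/(1/L + 1/C) = 0 - j73.34 Ω.
Step 4 — Series with R1: Z_total = R1 + (L || C) = 30 - j73.34 Ω = 79.24∠-67.8° Ω.
Step 5 — Source phasor: V = 88.3∠67.6° V = 33.65 + j81.64 V.
Step 6 — Ohm's law: I = V / Z_total = (33.65 + j81.64) / (30 - j73.34) = -0.7928 + j0.7831 A.
Step 7 — Convert to polar: |I| = 1.114 A, ∠I = 135.4°.

I = 1.114∠135.4° A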